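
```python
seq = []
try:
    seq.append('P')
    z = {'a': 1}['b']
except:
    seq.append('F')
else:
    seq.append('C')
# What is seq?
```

Step-by-step execution trace:
1. try: `seq.append('P')` → seq = ['P'].
2. `z = {'a': 1}['b']` raises KeyError.
3. bare `except` matches → `seq.append('F')` → seq = ['P', 'F'].
4. `else` is skipped (an exception was raised).
Result: ['P', 'F']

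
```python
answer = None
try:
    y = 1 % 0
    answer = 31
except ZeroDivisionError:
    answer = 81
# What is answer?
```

Step-by-step execution trace:
1. `y = 1 % 0` raises ZeroDivisionError.
2. `answer = 31` is not reached.
3. `except ZeroDivisionError` matches → answer = 81.
Result: 81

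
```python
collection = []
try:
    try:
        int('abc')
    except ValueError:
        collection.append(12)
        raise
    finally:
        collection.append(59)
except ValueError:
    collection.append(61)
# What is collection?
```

Step-by-step execution trace:
1. Inner try: `int('abc')` raises ValueError.
2. Inner `except ValueError` matches → `collection.append(12)` → collection = [12].
3. bare `raise` re-raises ValueError.
4. Inner `finally` runs during unwinding: `collection.append(59)` → collection = [12, 59].
5. Outer `except ValueError` matches → `collection.append(61)` → collection = [12, 59, 61].
Result: [12, 59, 61]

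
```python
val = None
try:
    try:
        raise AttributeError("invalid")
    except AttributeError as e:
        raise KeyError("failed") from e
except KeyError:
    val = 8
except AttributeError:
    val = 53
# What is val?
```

Step-by-step execution trace:
1. Inner try raises AttributeError; inner `except AttributeError as e` catches it.
2. `raise KeyError(...) from e` raises KeyError (AttributeError is attached as __cause__, but only KeyError is active).
3. Outer `except KeyError` matches → val = 8.
4. `except AttributeError` is not reached.
Result: 8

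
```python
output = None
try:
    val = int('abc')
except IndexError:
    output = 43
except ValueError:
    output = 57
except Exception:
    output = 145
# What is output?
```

Step-by-step execution trace:
1. `val = int('abc')` raises ValueError.
2. `except IndexError` does not match ValueError; skipped.
3. `except ValueError` matches → output = 57.
4. Remaining except clauses are skipped.
Result: 57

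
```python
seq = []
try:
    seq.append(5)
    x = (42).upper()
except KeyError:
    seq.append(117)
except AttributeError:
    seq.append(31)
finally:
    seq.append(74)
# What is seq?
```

Step-by-step execution trace:
1. try: `seq.append(5)` → seq = [5].
2. `x = (42).upper()` raises AttributeError.
3. `except KeyError` does not match AttributeError; skipped.
4. `except AttributeError` matches → `seq.append(31)` → seq = [5, 31].
5. finally always runs: `seq.append(74)` → seq = [5, 31, 74].
Result: [5, 31, 74]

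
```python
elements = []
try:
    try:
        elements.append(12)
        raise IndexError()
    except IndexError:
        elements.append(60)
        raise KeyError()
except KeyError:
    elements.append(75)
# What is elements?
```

Step-by-step execution trace:
1. Inner try: `elements.append(12)` → elements = [12].
2. `raise IndexError()` raises IndexError.
3. Inner `except IndexError` matches → `elements.append(60)` → elements = [12, 60].
4. `raise KeyError()` raises KeyError; propagates to outer try.
5. Outer `except KeyError` matches → `elements.append(75)` → elements = [12, 60, 75].
Result: [12, 60, 75]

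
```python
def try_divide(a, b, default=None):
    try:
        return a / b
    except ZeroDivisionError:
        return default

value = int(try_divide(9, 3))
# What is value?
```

Step-by-step execution trace:
1. `try_divide(9, 3)` enters try: `return 9 / 3` → returns 3.0. No exception raised.
2. `except ZeroDivisionError` is skipped.
3. `int(3.0)` → 3 → value = 3.
Result: 3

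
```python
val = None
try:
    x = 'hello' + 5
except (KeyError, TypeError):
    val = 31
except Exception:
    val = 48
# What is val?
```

Step-by-step execution trace:
1. `x = 'hello' + 5` raises TypeError.
2. `except (KeyError, TypeError)` matches (TypeError is in the tuple) → val = 31.
3. `except Exception` is not reached.
Result: 31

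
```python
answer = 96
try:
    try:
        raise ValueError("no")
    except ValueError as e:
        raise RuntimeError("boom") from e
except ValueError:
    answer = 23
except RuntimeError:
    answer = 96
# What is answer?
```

Step-by-step execution trace:
1. Inner try raises ValueError; inner `except ValueError as e` catches it.
2. `raise RuntimeError(...) from e` raises RuntimeError (ValueError is attached as __cause__, but only RuntimeError is active).
3. Outer `except ValueError` does not match RuntimeError; skipped.
4. Outer `except RuntimeError` matches → answer = 96.
Result: 96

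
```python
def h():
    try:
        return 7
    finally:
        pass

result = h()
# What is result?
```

Step-by-step execution trace:
1. `h()` enters try: `return 7` sets pending return value 7.
2. Before returning, `finally: pass` runs (no effect).
3. h() returns 7 → result = 7.
Result: 7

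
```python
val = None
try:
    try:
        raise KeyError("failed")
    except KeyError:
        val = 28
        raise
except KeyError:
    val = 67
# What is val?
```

Step-by-step execution trace:
1. Inner try: `raise KeyError("failed")` raises KeyError.
2. Inner `except KeyError` matches → val = 28.
3. bare `raise` re-raises the same KeyError.
4. Outer `except KeyError` matches → val = 67.
Result: 67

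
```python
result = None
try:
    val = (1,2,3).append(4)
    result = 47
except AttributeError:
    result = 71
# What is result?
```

Step-by-step execution trace:
1. `val = (1,2,3).append(4)` raises AttributeError.
2. `result = 47` is not reached.
3. `except AttributeError` matches → result = 71.
Result: 71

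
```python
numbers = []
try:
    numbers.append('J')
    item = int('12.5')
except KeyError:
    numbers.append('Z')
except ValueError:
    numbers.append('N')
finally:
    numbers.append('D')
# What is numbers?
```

Step-by-step execution trace:
1. try: `numbers.append('J')` → numbers = ['J'].
2. `item = int('12.5')` raises ValueError.
3. `except KeyError` does not match ValueError; skipped.
4. `except ValueError` matches → `numbers.append('N')` → numbers = ['J', 'N'].
5. finally always runs: `numbers.append('D')` → numbers = ['J', 'N', 'D'].
Result: ['J', 'N', 'D']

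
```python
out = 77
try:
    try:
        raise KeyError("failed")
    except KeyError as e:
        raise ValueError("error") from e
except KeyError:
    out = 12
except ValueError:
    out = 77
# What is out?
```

Step-by-step execution trace:
1. Inner try raises KeyError; inner `except KeyError as e` catches it.
2. `raise ValueError(...) from e` raises ValueError (KeyError is attached as __cause__, but only ValueError is active).
3. Outer `except KeyError` does not match ValueError; skipped.
4. Outer `except ValueError` matches → out = 77.
Result: 77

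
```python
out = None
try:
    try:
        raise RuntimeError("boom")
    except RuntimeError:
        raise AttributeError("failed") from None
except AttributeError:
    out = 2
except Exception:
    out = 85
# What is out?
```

Step-by-step execution trace:
1. Inner try raises RuntimeError; inner `except RuntimeError` catches it.
2. `raise AttributeError(...) from None` raises AttributeError (from None suppresses __context__, but the active exception is still AttributeError).
3. Outer `except AttributeError` matches → out = 2.
4. `except Exception` is not reached.
Result: 2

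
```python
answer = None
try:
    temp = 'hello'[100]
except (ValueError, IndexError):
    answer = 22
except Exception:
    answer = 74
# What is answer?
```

Step-by-step execution trace:
1. `temp = 'hello'[100]` raises IndexError.
2. `except (ValueError, IndexError)` matches (IndexError is in the tuple) → answer = 22.
3. `except Exception` is not reached.
Result: 22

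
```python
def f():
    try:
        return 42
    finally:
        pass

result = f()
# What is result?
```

Step-by-step execution trace:
1. `f()` enters try: `return 42` sets pending return value 42.
2. Before returning, `finally: pass` runs (no effect).
3. f() returns 42 → result = 42.
Result: 42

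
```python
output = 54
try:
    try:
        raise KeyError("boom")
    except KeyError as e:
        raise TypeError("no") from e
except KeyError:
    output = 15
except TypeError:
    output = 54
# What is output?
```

Step-by-step execution trace:
1. Inner try raises KeyError; inner `except KeyError as e` catches it.
2. `raise TypeError(...) from e` raises TypeError (KeyError is attached as __cause__, but only TypeError is active).
3. Outer `except KeyError` does not match TypeError; skipped.
4. Outer `except TypeError` matches → output = 54.
Result: 54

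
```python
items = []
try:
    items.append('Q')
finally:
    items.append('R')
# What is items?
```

Step-by-step execution trace:
1. try: `items.append('Q')` → items = ['Q'].
2. The try body completes without raising.
3. finally always runs: `items.append('R')` → items = ['Q', 'R'].
Result: ['Q', 'R']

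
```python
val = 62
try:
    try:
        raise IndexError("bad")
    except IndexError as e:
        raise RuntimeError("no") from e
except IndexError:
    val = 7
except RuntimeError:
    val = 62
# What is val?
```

Step-by-step execution trace:
1. Inner try raises IndexError; inner `except IndexError as e` catches it.
2. `raise RuntimeError(...) from e` raises RuntimeError (IndexError is attached as __cause__, but only RuntimeError is active).
3. Outer `except IndexError` does not match RuntimeError; skipped.
4. Outer `except RuntimeError` matches → val = 62.
Result: 62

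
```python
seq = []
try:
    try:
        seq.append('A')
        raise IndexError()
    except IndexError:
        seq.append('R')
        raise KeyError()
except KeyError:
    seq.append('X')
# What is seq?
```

Step-by-step execution trace:
1. Inner try: `seq.append('A')` → seq = ['A'].
2. `raise IndexError()` raises IndexError.
3. Inner `except IndexError` matches → `seq.append('R')` → seq = ['A', 'R'].
4. `raise KeyError()` raises KeyError; propagates to outer try.
5. Outer `except KeyError` matches → `seq.append('X')` → seq = ['A', 'R', 'X'].
Result: ['A', 'R', 'X']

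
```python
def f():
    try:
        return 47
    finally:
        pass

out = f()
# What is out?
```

Step-by-step execution trace:
1. `f()` enters try: `return 47` sets pending return value 47.
2. Before returning, `finally: pass` runs (no effect).
3. f() returns 47 → out = 47.
Result: 47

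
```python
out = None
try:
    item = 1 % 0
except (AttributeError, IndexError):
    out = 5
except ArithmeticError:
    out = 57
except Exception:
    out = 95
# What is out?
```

Step-by-step execution trace:
1. `item = 1 % 0` raises ZeroDivisionError.
2. `except (AttributeError, IndexError)` does not match ZeroDivisionError; skipped.
3. `except ArithmeticError` matches (ZeroDivisionError is a subclass of ArithmeticError) → out = 57.
4. `except Exception` is not reached.
Result: 57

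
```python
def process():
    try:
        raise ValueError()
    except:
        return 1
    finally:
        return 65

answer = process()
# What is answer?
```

Step-by-step execution trace:
1. `process()` enters try: `raise ValueError()` raises ValueError.
2. bare `except` matches → `return 1` sets pending return value 1.
3. Before returning, `finally: return 65` runs and overrides the pending return.
4. process() returns 65 → answer = 65.
Result: 65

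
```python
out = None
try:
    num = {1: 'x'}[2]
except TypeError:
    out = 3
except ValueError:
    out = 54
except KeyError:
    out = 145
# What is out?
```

Step-by-step execution trace:
1. `num = {1: 'x'}[2]` raises KeyError.
2. `except TypeError` does not match KeyError; skipped.
3. `except ValueError` does not match KeyError; skipped.
4. `except KeyError` matches → out = 145.
Result: 145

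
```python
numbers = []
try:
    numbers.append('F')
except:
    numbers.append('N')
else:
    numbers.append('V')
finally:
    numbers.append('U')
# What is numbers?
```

Step-by-step execution trace:
1. try: `numbers.append('F')` → numbers = ['F']. No exception raised.
2. `except` is skipped.
3. `else` runs: `numbers.append('V')` → numbers = ['F', 'V'].
4. `finally` always runs: `numbers.append('U')` → numbers = ['F', 'V', 'U'].
Result: ['F', 'V', 'U']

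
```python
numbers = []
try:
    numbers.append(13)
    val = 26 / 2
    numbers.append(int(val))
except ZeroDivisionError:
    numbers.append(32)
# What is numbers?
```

Step-by-step execution trace:
1. try: `numbers.append(13)` → numbers = [13].
2. `val = 26 / 2` → val = 13.0. No exception raised.
3. `numbers.append(int(val))` → numbers = [13, 13].
4. `except ZeroDivisionError` is skipped (no exception was raised).
Result: [13, 13]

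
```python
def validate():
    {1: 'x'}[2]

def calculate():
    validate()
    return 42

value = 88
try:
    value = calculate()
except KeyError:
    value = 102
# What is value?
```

Step-by-step execution trace:
1. value starts at 88.
2. try: `calculate()` calls `validate()`.
3. `validate()` evaluates `{1: 'x'}[2]`, which raises KeyError; it propagates through calculate (uncaught).
4. `return 42` in calculate is not reached; the assignment to value does not complete.
5. `except KeyError` matches → value = 102.
Result: 102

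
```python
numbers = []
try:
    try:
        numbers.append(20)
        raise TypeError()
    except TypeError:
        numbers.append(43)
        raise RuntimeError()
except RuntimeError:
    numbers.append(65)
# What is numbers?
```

Step-by-step execution trace:
1. Inner try: `numbers.append(20)` → numbers = [20].
2. `raise TypeError()` raises TypeError.
3. Inner `except TypeError` matches → `numbers.append(43)` → numbers = [20, 43].
4. `raise RuntimeError()` raises RuntimeError; propagates to outer try.
5. Outer `except RuntimeError` matches → `numbers.append(65)` → numbers = [20, 43, 65].
Result: [20, 43, 65]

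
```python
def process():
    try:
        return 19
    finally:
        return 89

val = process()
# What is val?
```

Step-by-step execution trace:
1. `process()` enters try: `return 19` sets pending return value 19.
2. Before returning, `finally: return 89` runs and overrides the pending return.
3. process() returns 89 → val = 89.
Result: 89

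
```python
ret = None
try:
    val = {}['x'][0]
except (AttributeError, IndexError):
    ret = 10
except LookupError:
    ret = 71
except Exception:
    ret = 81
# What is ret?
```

Step-by-step execution trace:
1. `val = {}['x'][0]` raises KeyError.
2. `except (AttributeError, IndexError)` does not match KeyError; skipped.
3. `except LookupError` matches (KeyError is a subclass of LookupError) → ret = 71.
4. `except Exception` is not reached.
Result: 71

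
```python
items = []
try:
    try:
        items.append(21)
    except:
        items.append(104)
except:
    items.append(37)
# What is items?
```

Step-by-step execution trace:
1. Inner try: `items.append(21)` → items = [21]. No exception raised.
2. Inner `except` is skipped.
3. Inner try completes normally; outer `except` is skipped.
Result: [21]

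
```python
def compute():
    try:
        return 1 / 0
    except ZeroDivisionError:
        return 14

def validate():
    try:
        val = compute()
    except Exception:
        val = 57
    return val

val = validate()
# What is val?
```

Step-by-step execution trace:
1. `validate()` calls `compute()`.
2. In compute: `1 / 0` raises ZeroDivisionError; `except ZeroDivisionError` catches it → returns 14.
3. In validate: `val = compute()` → val = 14. No exception reaches validate.
4. `except Exception` is skipped; validate returns 14.
5. val = 14.
Result: 14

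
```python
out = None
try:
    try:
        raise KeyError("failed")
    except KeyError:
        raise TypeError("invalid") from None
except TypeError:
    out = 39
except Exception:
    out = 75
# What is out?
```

Step-by-step execution trace:
1. Inner try raises KeyError; inner `except KeyError` catches it.
2. `raise TypeError(...) from None` raises TypeError (from None suppresses __context__, but the active exception is still TypeError).
3. Outer `except TypeError` matches → out = 39.
4. `except Exception` is not reached.
Result: 39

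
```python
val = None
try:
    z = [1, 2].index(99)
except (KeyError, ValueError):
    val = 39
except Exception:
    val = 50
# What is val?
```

Step-by-step execution trace:
1. `z = [1, 2].index(99)` raises ValueError.
2. `except (KeyError, ValueError)` matches (ValueError is in the tuple) → val = 39.
3. `except Exception` is not reached.
Result: 39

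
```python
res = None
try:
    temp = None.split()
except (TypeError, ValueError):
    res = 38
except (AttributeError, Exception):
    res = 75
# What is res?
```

Step-by-step execution trace:
1. `temp = None.split()` raises AttributeError.
2. `except (TypeError, ValueError)` does not match AttributeError; skipped.
3. `except (AttributeError, Exception)` matches (AttributeError is in the tuple) → res = 75.
Result: 75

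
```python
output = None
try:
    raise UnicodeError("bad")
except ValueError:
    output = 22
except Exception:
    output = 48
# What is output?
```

Step-by-step execution trace:
1. `raise UnicodeError(...)` raises UnicodeError.
2. `except ValueError` matches (UnicodeError is a subclass of ValueError) → output = 22.
3. `except Exception` is not reached.
Result: 22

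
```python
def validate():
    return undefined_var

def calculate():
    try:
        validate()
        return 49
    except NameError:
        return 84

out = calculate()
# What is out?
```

Step-by-step execution trace:
1. `calculate()` calls `validate()`.
2. `validate()` evaluates `undefined_var`, which raises NameError; it propagates to the caller.
3. `return 49` is not reached.
4. `except NameError` in calculate matches → returns 84.
5. out = 84.
Result: 84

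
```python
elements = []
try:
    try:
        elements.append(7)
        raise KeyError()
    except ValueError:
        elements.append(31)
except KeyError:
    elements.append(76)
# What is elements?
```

Step-by-step execution trace:
1. Inner try: `elements.append(7)` → elements = [7].
2. `raise KeyError()` raises KeyError.
3. Inner `except ValueError` does not match KeyError; exception propagates to outer try.
4. Outer `except KeyError` matches → `elements.append(76)` → elements = [7, 76].
Result: [7, 76]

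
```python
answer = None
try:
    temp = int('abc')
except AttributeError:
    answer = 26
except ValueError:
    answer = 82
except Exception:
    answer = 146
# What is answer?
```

Step-by-step execution trace:
1. `temp = int('abc')` raises ValueError.
2. `except AttributeError` does not match ValueError; skipped.
3. `except ValueError` matches → answer = 82.
4. Remaining except clauses are skipped.
Result: 82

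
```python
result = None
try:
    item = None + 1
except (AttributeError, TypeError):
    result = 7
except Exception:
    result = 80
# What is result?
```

Step-by-step execution trace:
1. `item = None + 1` raises TypeError.
2. `except (AttributeError, TypeError)` matches (TypeError is in the tuple) → result = 7.
3. `except Exception` is not reached.
Result: 7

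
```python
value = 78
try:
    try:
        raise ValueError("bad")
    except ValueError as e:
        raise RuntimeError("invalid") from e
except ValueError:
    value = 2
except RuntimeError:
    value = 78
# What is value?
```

Step-by-step execution trace:
1. Inner try raises ValueError; inner `except ValueError as e` catches it.
2. `raise RuntimeError(...) from e` raises RuntimeError (ValueError is attached as __cause__, but only RuntimeError is active).
3. Outer `except ValueError` does not match RuntimeError; skipped.
4. Outer `except RuntimeError` matches → value = 78.
Result: 78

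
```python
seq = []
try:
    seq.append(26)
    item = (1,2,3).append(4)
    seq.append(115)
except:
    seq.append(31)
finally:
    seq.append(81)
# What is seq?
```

Step-by-step execution trace:
1. try: `seq.append(26)` → seq = [26].
2. `item = (1,2,3).append(4)` raises AttributeError; `seq.append(115)` is not reached.
3. bare `except` matches → `seq.append(31)` → seq = [26, 31].
4. finally always runs: `seq.append(81)` → seq = [26, 31, 81].
Result: [26, 31, 81]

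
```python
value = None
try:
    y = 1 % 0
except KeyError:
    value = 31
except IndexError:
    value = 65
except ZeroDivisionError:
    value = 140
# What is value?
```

Step-by-step execution trace:
1. `y = 1 % 0` raises ZeroDivisionError.
2. `except KeyError` does not match ZeroDivisionError; skipped.
3. `except IndexError` does not match ZeroDivisionError; skipped.
4. `except ZeroDivisionError` matches → value = 140.
Result: 140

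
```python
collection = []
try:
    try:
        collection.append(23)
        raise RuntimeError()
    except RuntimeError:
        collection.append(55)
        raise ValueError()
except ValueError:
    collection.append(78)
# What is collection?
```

Step-by-step execution trace:
1. Inner try: `collection.append(23)` → collection = [23].
2. `raise RuntimeError()` raises RuntimeError.
3. Inner `except RuntimeError` matches → `collection.append(55)` → collection = [23, 55].
4. `raise ValueError()` raises ValueError; propagates to outer try.
5. Outer `except ValueError` matches → `collection.append(78)` → collection = [23, 55, 78].
Result: [23, 55, 78]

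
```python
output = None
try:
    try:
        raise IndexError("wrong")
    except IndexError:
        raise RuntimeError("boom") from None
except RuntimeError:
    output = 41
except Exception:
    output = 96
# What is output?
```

Step-by-step execution trace:
1. Inner try raises IndexError; inner `except IndexError` catches it.
2. `raise RuntimeError(...) from None` raises RuntimeError (from None suppresses __context__, but the active exception is still RuntimeError).
3. Outer `except RuntimeError` matches → output = 41.
4. `except Exception` is not reached.
Result: 41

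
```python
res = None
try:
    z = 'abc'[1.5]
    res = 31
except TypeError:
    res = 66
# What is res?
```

Step-by-step execution trace:
1. `z = 'abc'[1.5]` raises TypeError.
2. `res = 31` is not reached.
3. `except TypeError` matches → res = 66.
Result: 66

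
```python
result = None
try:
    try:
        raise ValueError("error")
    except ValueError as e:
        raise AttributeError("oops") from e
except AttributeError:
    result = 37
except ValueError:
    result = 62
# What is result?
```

Step-by-step execution trace:
1. Inner try raises ValueError; inner `except ValueError as e` catches it.
2. `raise AttributeError(...) from e` raises AttributeError (ValueError is attached as __cause__, but only AttributeError is active).
3. Outer `except AttributeError` matches → result = 37.
4. `except ValueError` is not reached.
Result: 37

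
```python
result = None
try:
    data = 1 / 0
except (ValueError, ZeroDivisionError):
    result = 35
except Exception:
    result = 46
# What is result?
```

Step-by-step execution trace:
1. `data = 1 / 0` raises ZeroDivisionError.
2. `except (ValueError, ZeroDivisionError)` matches (ZeroDivisionError is in the tuple) → result = 35.
3. `except Exception` is not reached.
Result: 35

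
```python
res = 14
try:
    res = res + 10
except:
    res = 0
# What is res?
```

Step-by-step execution trace:
1. res starts at 14.
2. try: `res = res + 10` → res = 24. No exception raised.
3. `except` is skipped.
Result: 24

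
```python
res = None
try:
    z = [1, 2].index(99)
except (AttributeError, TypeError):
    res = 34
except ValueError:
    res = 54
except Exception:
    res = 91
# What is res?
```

Step-by-step execution trace:
1. `z = [1, 2].index(99)` raises ValueError.
2. `except (AttributeError, TypeError)` does not match ValueError; skipped.
3. `except ValueError` matches (exact type match) → res = 54.
4. `except Exception` is not reached.
Result: 54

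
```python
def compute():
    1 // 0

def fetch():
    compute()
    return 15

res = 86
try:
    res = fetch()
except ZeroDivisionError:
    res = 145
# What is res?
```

Step-by-step execution trace:
1. res starts at 86.
2. try: `fetch()` calls `compute()`.
3. `compute()` evaluates `1 // 0`, which raises ZeroDivisionError; it propagates through fetch (uncaught).
4. `return 15` in fetch is not reached; the assignment to res does not complete.
5. `except ZeroDivisionError` matches → res = 145.
Result: 145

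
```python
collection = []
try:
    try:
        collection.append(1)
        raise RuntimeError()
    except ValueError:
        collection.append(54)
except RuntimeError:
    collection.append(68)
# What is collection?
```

Step-by-step execution trace:
1. Inner try: `collection.append(1)` → collection = [1].
2. `raise RuntimeError()` raises RuntimeError.
3. Inner `except ValueError` does not match RuntimeError; exception propagates to outer try.
4. Outer `except RuntimeError` matches → `collection.append(68)` → collection = [1, 68].
Result: [1, 68]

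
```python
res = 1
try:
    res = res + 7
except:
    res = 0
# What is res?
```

Step-by-step execution trace:
1. res starts at 1.
2. try: `res = res + 7` → res = 8. No exception raised.
3. `except` is skipped.
Result: 8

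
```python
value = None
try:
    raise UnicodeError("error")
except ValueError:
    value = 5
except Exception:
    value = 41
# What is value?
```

Step-by-step execution trace:
1. `raise UnicodeError(...)` raises UnicodeError.
2. `except ValueError` matches (UnicodeError is a subclass of ValueError) → value = 5.
3. `except Exception` is not reached.
Result: 5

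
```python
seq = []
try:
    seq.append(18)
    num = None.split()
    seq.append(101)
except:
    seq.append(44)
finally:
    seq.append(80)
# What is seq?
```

Step-by-step execution trace:
1. try: `seq.append(18)` → seq = [18].
2. `num = None.split()` raises AttributeError; `seq.append(101)` is not reached.
3. bare `except` matches → `seq.append(44)` → seq = [18, 44].
4. finally always runs: `seq.append(80)` → seq = [18, 44, 80].
Result: [18, 44, 80]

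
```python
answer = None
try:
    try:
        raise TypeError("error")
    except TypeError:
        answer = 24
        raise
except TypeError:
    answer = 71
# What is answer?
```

Step-by-step execution trace:
1. Inner try: `raise TypeError("error")` raises TypeError.
2. Inner `except TypeError` matches → answer = 24.
3. bare `raise` re-raises the same TypeError.
4. Outer `except TypeError` matches → answer = 71.
Result: 71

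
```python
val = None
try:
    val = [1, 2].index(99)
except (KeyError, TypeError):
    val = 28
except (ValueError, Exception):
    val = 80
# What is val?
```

Step-by-step execution trace:
1. `val = [1, 2].index(99)` raises ValueError.
2. `except (KeyError, TypeError)` does not match ValueError; skipped.
3. `except (ValueError, Exception)` matches (ValueError is in the tuple) → val = 80.
Result: 80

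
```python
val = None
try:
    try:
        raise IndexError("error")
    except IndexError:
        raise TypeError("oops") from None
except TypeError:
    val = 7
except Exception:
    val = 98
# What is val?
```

Step-by-step execution trace:
1. Inner try raises IndexError; inner `except IndexError` catches it.
2. `raise TypeError(...) from None` raises TypeError (from None suppresses __context__, but the active exception is still TypeError).
3. Outer `except TypeError` matches → val = 7.
4. `except Exception` is not reached.
Result: 7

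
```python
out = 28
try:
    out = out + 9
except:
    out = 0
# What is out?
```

Step-by-step execution trace:
1. out starts at 28.
2. try: `out = out + 9` → out = 37. No exception raised.
3. `except` is skipped.
Result: 37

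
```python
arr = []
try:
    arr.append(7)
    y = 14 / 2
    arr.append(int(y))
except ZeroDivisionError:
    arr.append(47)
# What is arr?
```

Step-by-step execution trace:
1. try: `arr.append(7)` → arr = [7].
2. `y = 14 / 2` → y = 7.0. No exception raised.
3. `arr.append(int(y))` → arr = [7, 7].
4. `except ZeroDivisionError` is skipped (no exception was raised).
Result: [7, 7]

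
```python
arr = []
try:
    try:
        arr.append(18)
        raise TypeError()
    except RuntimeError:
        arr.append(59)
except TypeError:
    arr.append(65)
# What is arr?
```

Step-by-step execution trace:
1. Inner try: `arr.append(18)` → arr = [18].
2. `raise TypeError()` raises TypeError.
3. Inner `except RuntimeError` does not match TypeError; exception propagates to outer try.
4. Outer `except TypeError` matches → `arr.append(65)` → arr = [18, 65].
Result: [18, 65]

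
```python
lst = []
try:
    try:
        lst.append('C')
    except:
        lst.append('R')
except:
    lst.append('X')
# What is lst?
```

Step-by-step execution trace:
1. Inner try: `lst.append('C')` → lst = ['C']. No exception raised.
2. Inner `except` is skipped.
3. Inner try completes normally; outer `except` is skipped.
Result: ['C']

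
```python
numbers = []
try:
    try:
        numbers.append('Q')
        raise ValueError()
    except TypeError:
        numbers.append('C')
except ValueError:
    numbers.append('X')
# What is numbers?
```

Step-by-step execution trace:
1. Inner try: `numbers.append('Q')` → numbers = ['Q'].
2. `raise ValueError()` raises ValueError.
3. Inner `except TypeError` does not match ValueError; exception propagates to outer try.
4. Outer `except ValueError` matches → `numbers.append('X')` → numbers = ['Q', 'X'].
Result: ['Q', 'X']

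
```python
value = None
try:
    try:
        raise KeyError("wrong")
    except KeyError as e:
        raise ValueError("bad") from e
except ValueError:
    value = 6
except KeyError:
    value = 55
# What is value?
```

Step-by-step execution trace:
1. Inner try raises KeyError; inner `except KeyError as e` catches it.
2. `raise ValueError(...) from e` raises ValueError (KeyError is attached as __cause__, but only ValueError is active).
3. Outer `except ValueError` matches → value = 6.
4. `except KeyError` is not reached.
Result: 6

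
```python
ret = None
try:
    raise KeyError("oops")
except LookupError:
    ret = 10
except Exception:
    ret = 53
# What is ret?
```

Step-by-step execution trace:
1. `raise KeyError(...)` raises KeyError.
2. `except LookupError` matches (KeyError is a subclass of LookupError) → ret = 10.
3. `except Exception` is not reached.
Result: 10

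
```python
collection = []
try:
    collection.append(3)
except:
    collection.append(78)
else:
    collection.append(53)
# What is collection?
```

Step-by-step execution trace:
1. try: `collection.append(3)` → collection = [3]. No exception raised.
2. `except` is skipped.
3. `else` runs (try completed without exception): `collection.append(53)` → collection = [3, 53].
Result: [3, 53]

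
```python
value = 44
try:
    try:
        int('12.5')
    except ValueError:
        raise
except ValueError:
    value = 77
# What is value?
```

Step-by-step execution trace:
1. Inner try: `int('12.5')` raises ValueError.
2. Inner `except ValueError` matches; bare `raise` re-raises the same ValueError.
3. Outer `except ValueError` matches → value = 77.
Result: 77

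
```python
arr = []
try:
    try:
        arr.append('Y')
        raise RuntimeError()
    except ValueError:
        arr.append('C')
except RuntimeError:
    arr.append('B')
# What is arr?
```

Step-by-step execution trace:
1. Inner try: `arr.append('Y')` → arr = ['Y'].
2. `raise RuntimeError()` raises RuntimeError.
3. Inner `except ValueError` does not match RuntimeError; exception propagates to outer try.
4. Outer `except RuntimeError` matches → `arr.append('B')` → arr = ['Y', 'B'].
Result: ['Y', 'B']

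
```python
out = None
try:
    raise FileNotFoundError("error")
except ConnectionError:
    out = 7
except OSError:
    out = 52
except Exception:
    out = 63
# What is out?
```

Step-by-step execution trace:
1. `raise FileNotFoundError(...)` raises FileNotFoundError.
2. `except ConnectionError` does not match (FileNotFoundError is not a subclass of ConnectionError); skipped.
3. `except OSError` matches (FileNotFoundError is a subclass of OSError) → out = 52.
4. `except Exception` is not reached.
Result: 52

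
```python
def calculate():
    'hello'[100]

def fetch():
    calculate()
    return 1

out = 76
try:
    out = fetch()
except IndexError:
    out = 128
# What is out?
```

Step-by-step execution trace:
1. out starts at 76.
2. try: `fetch()` calls `calculate()`.
3. `calculate()` evaluates `'hello'[100]`, which raises IndexError; it propagates through fetch (uncaught).
4. `return 1` in fetch is not reached; the assignment to out does not complete.
5. `except IndexError` matches → out = 128.
Result: 128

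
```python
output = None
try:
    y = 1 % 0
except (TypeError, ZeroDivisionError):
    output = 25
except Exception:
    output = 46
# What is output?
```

Step-by-step execution trace:
1. `y = 1 % 0` raises ZeroDivisionError.
2. `except (TypeError, ZeroDivisionError)` matches (ZeroDivisionError is in the tuple) → output = 25.
3. `except Exception` is not reached.
Result: 25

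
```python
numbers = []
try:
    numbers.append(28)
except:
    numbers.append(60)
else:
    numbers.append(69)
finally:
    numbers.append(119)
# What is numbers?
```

Step-by-step execution trace:
1. try: `numbers.append(28)` → numbers = [28]. No exception raised.
2. `except` is skipped.
3. `else` runs: `numbers.append(69)` → numbers = [28, 69].
4. `finally` always runs: `numbers.append(119)` → numbers = [28, 69, 119].
Result: [28, 69, 119]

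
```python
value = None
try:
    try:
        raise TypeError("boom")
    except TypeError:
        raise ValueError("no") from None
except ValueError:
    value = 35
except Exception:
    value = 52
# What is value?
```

Step-by-step execution trace:
1. Inner try raises TypeError; inner `except TypeError` catches it.
2. `raise ValueError(...) from None` raises ValueError (from None suppresses __context__, but the active exception is still ValueError).
3. Outer `except ValueError` matches → value = 35.
4. `except Exception` is not reached.
Result: 35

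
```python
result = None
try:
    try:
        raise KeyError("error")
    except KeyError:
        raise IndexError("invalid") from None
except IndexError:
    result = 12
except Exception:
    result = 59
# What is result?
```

Step-by-step execution trace:
1. Inner try raises KeyError; inner `except KeyError` catches it.
2. `raise IndexError(...) from None` raises IndexError (from None suppresses __context__, but the active exception is still IndexError).
3. Outer `except IndexError` matches → result = 12.
4. `except Exception` is not reached.
Result: 12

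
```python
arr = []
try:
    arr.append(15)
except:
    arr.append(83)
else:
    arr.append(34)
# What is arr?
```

Step-by-step execution trace:
1. try: `arr.append(15)` → arr = [15]. No exception raised.
2. `except` is skipped.
3. `else` runs (try completed without exception): `arr.append(34)` → arr = [15, 34].
Result: [15, 34]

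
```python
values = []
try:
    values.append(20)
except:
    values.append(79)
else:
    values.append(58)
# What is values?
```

Step-by-step execution trace:
1. try: `values.append(20)` → values = [20]. No exception raised.
2. `except` is skipped.
3. `else` runs (try completed without exception): `values.append(58)` → values = [20, 58].
Result: [20, 58]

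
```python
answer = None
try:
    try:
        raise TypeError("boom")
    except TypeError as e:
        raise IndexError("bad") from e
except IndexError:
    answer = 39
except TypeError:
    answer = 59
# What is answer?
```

Step-by-step execution trace:
1. Inner try raises TypeError; inner `except TypeError as e` catches it.
2. `raise IndexError(...) from e` raises IndexError (TypeError is attached as __cause__, but only IndexError is active).
3. Outer `except IndexError` matches → answer = 39.
4. `except TypeError` is not reached.
Result: 39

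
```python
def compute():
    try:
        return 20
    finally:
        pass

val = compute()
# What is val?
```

Step-by-step execution trace:
1. `compute()` enters try: `return 20` sets pending return value 20.
2. Before returning, `finally: pass` runs (no effect).
3. compute() returns 20 → val = 20.
Result: 20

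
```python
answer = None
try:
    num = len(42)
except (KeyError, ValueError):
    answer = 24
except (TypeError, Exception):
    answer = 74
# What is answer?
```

Step-by-step execution trace:
1. `num = len(42)` raises TypeError.
2. `except (KeyError, ValueError)` does not match TypeError; skipped.
3. `except (TypeError, Exception)` matches (TypeError is in the tuple) → answer = 74.
Result: 74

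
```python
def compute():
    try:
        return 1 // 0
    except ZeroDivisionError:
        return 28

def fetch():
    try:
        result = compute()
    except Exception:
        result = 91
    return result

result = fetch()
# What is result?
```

Step-by-step execution trace:
1. `fetch()` calls `compute()`.
2. In compute: `1 // 0` raises ZeroDivisionError; `except ZeroDivisionError` catches it → returns 28.
3. In fetch: `result = compute()` → result = 28. No exception reaches fetch.
4. `except Exception` is skipped; fetch returns 28.
5. result = 28.
Result: 28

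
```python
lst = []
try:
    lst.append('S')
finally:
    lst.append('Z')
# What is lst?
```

Step-by-step execution trace:
1. try: `lst.append('S')` → lst = ['S'].
2. The try body completes without raising.
3. finally always runs: `lst.append('Z')` → lst = ['S', 'Z'].
Result: ['S', 'Z']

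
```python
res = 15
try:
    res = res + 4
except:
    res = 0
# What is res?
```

Step-by-step execution trace:
1. res starts at 15.
2. try: `res = res + 4` → res = 19. No exception raised.
3. `except` is skipped.
Result: 19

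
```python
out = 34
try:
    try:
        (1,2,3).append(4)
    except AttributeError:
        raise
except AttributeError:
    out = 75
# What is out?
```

Step-by-step execution trace:
1. Inner try: `(1,2,3).append(4)` raises AttributeError.
2. Inner `except AttributeError` matches; bare `raise` re-raises the same AttributeError.
3. Outer `except AttributeError` matches → out = 75.
Result: 75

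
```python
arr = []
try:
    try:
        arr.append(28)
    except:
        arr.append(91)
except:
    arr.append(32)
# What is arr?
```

Step-by-step execution trace:
1. Inner try: `arr.append(28)` → arr = [28]. No exception raised.
2. Inner `except` is skipped.
3. Inner try completes normally; outer `except` is skipped.
Result: [28]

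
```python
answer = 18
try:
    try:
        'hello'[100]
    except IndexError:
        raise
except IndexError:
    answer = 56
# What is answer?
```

Step-by-step execution trace:
1. Inner try: `'hello'[100]` raises IndexError.
2. Inner `except IndexError` matches; bare `raise` re-raises the same IndexError.
3. Outer `except IndexError` matches → answer = 56.
Result: 56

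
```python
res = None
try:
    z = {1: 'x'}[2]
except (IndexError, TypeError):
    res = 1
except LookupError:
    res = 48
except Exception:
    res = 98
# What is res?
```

Step-by-step execution trace:
1. `z = {1: 'x'}[2]` raises KeyError.
2. `except (IndexError, TypeError)` does not match KeyError; skipped.
3. `except LookupError` matches (KeyError is a subclass of LookupError) → res = 48.
4. `except Exception` is not reached.
Result: 48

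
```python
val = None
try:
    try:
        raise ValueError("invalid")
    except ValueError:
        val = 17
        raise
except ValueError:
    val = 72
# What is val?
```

Step-by-step execution trace:
1. Inner try: `raise ValueError("invalid")` raises ValueError.
2. Inner `except ValueError` matches → val = 17.
3. bare `raise` re-raises the same ValueError.
4. Outer `except ValueError` matches → val = 72.
Result: 72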